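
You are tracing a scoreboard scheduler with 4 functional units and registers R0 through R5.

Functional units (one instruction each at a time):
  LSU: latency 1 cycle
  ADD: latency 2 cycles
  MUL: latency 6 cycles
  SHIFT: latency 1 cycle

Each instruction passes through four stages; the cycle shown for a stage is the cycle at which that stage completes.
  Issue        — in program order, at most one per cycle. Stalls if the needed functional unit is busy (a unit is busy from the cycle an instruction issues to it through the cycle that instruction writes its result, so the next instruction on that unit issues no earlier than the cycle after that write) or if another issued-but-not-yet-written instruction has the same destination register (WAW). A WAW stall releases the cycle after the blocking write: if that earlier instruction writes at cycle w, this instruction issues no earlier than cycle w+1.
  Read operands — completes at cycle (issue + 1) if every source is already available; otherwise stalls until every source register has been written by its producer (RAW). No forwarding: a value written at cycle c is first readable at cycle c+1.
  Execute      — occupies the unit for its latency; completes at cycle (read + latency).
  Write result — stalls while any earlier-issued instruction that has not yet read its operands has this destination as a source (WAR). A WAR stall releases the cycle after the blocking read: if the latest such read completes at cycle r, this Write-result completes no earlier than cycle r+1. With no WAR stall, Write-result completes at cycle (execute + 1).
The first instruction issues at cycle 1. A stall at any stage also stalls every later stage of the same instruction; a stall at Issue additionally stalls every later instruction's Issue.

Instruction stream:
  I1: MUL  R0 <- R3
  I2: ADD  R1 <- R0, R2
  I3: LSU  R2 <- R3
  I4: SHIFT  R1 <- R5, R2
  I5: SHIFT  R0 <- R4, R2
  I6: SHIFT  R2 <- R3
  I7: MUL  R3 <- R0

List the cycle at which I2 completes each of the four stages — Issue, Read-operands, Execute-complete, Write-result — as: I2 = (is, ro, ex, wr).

I2 = (2, 10, 12, 13)

I1: IS=1 RO=2 EX=8 WR=9
I2: IS=2 RO=10 EX=12 WR=13  [RAW R0: wait I1 write@9]
I3: IS=3 RO=4 EX=5 WR=11  [WAR R2: wait I2 read@10]
I4: IS=14 RO=15 EX=16 WR=17  [WAW R1: wait I2 write@13]
I5: IS=18 RO=19 EX=20 WR=21  [struct: SHIFT busy until I4 writes@17]
I6: IS=22 RO=23 EX=24 WR=25  [struct: SHIFT busy until I5 writes@21]
I7: IS=23 RO=24 EX=30 WR=31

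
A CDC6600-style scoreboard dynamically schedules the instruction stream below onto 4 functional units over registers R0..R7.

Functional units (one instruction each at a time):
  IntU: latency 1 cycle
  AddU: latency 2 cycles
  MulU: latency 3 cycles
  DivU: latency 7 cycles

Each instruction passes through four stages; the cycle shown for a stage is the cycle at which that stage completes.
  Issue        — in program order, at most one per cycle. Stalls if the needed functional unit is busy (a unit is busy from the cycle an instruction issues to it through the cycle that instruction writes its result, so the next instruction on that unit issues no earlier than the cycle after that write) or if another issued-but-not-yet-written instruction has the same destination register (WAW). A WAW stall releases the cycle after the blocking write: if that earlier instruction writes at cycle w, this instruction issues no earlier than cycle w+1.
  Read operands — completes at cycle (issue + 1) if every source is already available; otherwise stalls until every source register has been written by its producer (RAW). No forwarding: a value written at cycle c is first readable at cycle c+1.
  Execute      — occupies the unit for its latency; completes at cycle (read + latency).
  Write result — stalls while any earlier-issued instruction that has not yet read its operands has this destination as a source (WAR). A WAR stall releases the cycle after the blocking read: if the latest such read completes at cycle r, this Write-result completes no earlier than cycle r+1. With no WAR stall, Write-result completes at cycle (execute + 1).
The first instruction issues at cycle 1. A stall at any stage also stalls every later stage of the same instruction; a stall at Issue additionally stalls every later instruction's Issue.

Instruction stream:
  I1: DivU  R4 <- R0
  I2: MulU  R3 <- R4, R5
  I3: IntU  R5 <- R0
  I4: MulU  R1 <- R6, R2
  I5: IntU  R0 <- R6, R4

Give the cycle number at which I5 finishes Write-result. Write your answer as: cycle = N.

1) issue 1, read 2, done 9, write 10
2) issue 2, read 11, done 14, write 15  <RAW R4: wait I1 write@10>
3) issue 3, read 4, done 5, write 12  <WAR R5: wait I2 read@11>
4) issue 16, read 17, done 20, write 21  <struct: MulU busy until I2 writes@15>
5) issue 17, read 18, done 19, write 20

cycle = 20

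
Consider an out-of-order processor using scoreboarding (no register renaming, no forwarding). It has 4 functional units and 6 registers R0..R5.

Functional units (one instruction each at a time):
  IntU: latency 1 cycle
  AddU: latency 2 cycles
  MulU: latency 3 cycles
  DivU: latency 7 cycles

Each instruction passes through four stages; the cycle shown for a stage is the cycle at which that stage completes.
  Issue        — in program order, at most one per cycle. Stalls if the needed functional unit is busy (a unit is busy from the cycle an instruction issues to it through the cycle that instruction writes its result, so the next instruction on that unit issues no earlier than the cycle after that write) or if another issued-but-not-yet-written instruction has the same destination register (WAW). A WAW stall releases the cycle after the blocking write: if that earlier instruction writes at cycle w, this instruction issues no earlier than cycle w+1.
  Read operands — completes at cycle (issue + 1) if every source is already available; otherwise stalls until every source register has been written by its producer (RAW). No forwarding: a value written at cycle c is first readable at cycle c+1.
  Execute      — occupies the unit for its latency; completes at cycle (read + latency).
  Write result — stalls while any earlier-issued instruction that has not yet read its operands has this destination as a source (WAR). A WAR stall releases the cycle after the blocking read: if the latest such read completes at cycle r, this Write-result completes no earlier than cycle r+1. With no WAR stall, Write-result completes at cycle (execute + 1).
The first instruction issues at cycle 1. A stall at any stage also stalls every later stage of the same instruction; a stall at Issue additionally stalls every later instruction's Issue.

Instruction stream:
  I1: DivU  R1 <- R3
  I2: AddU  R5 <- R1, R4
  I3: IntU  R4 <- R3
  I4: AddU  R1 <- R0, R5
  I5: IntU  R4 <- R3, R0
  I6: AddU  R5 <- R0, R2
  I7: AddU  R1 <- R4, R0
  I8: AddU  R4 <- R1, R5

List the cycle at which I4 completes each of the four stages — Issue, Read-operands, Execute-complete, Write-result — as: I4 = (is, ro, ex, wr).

I4 = (15, 16, 18, 19)

c1: I1 dispatched to DivU
c2: I1 operands ready, I2 dispatched to AddU
c3: I3 dispatched to IntU
c4: I3 operands ready
c5: I3 complete
c9: I1 complete
c10: R1←I1
c11: I2 operands ready
c12: R4←I3
c13: I2 complete
c14: R5←I2
c15: I4 dispatched to AddU
c16: I4 operands ready, I5 dispatched to IntU
c17: I5 operands ready
c18: I4 complete, I5 complete
c19: R1←I4, R4←I5
c20: I6 dispatched to AddU
c21: I6 operands ready
c23: I6 complete
c24: R5←I6
c25: I7 dispatched to AddU
c26: I7 operands ready
c28: I7 complete
c29: R1←I7
c30: I8 dispatched to AddU
c31: I8 operands ready
c33: I8 complete
c34: R4←I8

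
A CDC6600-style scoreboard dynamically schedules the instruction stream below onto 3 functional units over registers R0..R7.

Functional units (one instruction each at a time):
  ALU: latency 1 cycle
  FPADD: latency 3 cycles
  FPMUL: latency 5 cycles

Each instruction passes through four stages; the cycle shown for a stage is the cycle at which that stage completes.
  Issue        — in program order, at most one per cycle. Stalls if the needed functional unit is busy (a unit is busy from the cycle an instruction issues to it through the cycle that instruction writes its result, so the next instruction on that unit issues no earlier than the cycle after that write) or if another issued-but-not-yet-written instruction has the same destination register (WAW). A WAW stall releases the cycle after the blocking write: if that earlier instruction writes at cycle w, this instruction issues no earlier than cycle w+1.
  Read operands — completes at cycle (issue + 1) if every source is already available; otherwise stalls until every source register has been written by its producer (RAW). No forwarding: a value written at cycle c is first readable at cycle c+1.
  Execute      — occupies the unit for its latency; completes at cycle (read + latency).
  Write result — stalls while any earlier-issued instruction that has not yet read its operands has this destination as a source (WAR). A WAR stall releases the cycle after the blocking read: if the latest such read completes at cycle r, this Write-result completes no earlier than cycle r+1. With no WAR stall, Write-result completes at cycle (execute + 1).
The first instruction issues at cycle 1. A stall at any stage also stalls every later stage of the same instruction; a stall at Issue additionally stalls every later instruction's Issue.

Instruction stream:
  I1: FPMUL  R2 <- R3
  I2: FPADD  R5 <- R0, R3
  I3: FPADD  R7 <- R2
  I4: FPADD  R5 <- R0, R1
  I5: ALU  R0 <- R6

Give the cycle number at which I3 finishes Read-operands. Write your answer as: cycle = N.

1) issue 1, read 2, done 7, write 8
2) issue 2, read 3, done 6, write 7
3) issue 8, read 9, done 12, write 13  <struct: FPADD busy until I2 writes@7>
4) issue 14, read 15, done 18, write 19  <struct: FPADD busy until I3 writes@13>
5) issue 15, read 16, done 17, write 18

cycle = 9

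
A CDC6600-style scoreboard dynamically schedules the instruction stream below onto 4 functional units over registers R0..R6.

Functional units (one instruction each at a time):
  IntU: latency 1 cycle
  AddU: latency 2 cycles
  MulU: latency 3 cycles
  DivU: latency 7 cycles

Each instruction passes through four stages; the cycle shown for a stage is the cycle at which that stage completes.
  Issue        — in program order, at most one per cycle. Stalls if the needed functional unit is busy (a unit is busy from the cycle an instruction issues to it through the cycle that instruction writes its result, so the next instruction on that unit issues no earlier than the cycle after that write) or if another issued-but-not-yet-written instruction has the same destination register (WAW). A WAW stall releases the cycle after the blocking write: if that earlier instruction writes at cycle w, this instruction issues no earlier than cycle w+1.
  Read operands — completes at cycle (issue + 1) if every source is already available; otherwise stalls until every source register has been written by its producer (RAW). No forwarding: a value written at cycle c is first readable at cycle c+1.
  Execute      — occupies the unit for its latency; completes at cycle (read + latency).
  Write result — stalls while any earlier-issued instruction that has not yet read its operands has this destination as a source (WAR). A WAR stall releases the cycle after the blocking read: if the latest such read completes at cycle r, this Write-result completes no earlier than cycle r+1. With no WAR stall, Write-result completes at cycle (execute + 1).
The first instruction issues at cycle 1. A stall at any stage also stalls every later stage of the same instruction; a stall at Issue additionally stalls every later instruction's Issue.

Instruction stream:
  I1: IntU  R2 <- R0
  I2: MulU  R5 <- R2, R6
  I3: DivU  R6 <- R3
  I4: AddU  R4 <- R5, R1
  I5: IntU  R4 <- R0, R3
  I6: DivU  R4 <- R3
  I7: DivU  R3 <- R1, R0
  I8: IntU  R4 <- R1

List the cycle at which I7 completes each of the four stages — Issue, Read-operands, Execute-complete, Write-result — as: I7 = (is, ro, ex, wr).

I7 = (28, 29, 36, 37)

t=1  I1 dispatched to IntU
t=2  I1 operands ready, I2 dispatched to MulU
t=3  I1 complete, I3 dispatched to DivU
t=4  R2←I1, I3 operands ready, I4 dispatched to AddU
t=5  I2 operands ready
t=8  I2 complete
t=9  R5←I2
t=10  I4 operands ready
t=11  I3 complete
t=12  R6←I3, I4 complete
t=13  R4←I4
t=14  I5 dispatched to IntU
t=15  I5 operands ready
t=16  I5 complete
t=17  R4←I5
t=18  I6 dispatched to DivU
t=19  I6 operands ready
t=26  I6 complete
t=27  R4←I6
t=28  I7 dispatched to DivU
t=29  I7 operands ready, I8 dispatched to IntU
t=30  I8 operands ready
t=31  I8 complete
t=32  R4←I8
t=36  I7 complete
t=37  R3←I7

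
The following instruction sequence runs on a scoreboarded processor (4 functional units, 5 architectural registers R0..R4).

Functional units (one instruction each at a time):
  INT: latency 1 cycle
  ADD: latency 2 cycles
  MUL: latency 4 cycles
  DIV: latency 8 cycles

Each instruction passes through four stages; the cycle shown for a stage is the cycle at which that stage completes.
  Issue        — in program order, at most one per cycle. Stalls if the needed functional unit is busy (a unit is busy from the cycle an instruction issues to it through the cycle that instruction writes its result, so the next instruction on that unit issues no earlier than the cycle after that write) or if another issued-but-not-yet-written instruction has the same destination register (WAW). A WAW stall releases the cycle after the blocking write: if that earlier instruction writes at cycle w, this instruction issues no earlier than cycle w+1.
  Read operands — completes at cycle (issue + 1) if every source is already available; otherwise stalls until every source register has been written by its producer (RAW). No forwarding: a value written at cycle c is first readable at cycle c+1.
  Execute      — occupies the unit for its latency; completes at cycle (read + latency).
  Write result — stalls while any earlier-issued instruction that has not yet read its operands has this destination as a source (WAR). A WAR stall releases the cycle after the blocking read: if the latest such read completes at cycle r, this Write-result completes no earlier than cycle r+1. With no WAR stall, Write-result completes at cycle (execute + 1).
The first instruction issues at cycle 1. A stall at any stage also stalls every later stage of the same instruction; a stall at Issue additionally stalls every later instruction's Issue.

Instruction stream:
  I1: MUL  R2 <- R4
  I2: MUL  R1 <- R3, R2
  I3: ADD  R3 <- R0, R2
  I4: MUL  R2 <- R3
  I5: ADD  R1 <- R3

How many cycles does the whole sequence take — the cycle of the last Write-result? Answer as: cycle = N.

[1] I1→MUL
[2] I1 RO
[6] I1 EX
[7] I1 WR R2
[8] I2→MUL
[9] I2 RO; I3→ADD
[10] I3 RO
[12] I3 EX
[13] I2 EX; I3 WR R3
[14] I2 WR R1
[15] I4→MUL
[16] I4 RO; I5→ADD
[17] I5 RO
[19] I5 EX
[20] I4 EX; I5 WR R1
[21] I4 WR R2

cycle = 21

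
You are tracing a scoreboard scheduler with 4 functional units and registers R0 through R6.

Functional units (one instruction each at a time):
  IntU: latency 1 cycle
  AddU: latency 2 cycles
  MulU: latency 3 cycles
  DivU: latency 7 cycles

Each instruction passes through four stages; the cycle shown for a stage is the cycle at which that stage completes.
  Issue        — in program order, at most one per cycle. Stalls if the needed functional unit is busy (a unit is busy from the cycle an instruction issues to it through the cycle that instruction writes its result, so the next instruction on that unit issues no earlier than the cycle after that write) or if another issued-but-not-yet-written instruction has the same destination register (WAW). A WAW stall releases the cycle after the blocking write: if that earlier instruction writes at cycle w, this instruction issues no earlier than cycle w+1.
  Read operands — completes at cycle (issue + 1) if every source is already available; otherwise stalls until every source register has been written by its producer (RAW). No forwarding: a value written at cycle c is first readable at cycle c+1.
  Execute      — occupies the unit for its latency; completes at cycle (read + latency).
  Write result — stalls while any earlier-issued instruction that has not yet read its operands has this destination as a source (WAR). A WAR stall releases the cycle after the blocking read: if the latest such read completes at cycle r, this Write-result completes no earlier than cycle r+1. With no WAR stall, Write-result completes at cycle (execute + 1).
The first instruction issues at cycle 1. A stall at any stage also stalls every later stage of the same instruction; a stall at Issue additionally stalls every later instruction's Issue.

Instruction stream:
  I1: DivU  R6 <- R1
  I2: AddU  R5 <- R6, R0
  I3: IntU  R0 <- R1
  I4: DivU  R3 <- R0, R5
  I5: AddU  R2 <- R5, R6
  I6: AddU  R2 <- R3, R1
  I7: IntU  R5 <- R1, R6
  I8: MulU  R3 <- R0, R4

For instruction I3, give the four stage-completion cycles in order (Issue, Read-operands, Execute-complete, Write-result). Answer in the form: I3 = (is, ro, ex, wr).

cycle 1: I1 issues→DivU
cycle 2: I1 reads; I2 issues→AddU
cycle 3: I3 issues→IntU
cycle 4: I3 reads
cycle 5: I3 exec-done
cycle 9: I1 exec-done
cycle 10: I1 writes R6
cycle 11: I2 reads; I4 issues→DivU
cycle 12: I3 writes R0
cycle 13: I2 exec-done
cycle 14: I2 writes R5
cycle 15: I4 reads; I5 issues→AddU
cycle 16: I5 reads
cycle 18: I5 exec-done
cycle 19: I5 writes R2
cycle 20: I6 issues→AddU
cycle 21: I7 issues→IntU
cycle 22: I4 exec-done; I7 reads
cycle 23: I4 writes R3; I7 exec-done
cycle 24: I6 reads; I7 writes R5; I8 issues→MulU
cycle 25: I8 reads
cycle 26: I6 exec-done
cycle 27: I6 writes R2
cycle 28: I8 exec-done
cycle 29: I8 writes R3

I3 = (3, 4, 5, 12)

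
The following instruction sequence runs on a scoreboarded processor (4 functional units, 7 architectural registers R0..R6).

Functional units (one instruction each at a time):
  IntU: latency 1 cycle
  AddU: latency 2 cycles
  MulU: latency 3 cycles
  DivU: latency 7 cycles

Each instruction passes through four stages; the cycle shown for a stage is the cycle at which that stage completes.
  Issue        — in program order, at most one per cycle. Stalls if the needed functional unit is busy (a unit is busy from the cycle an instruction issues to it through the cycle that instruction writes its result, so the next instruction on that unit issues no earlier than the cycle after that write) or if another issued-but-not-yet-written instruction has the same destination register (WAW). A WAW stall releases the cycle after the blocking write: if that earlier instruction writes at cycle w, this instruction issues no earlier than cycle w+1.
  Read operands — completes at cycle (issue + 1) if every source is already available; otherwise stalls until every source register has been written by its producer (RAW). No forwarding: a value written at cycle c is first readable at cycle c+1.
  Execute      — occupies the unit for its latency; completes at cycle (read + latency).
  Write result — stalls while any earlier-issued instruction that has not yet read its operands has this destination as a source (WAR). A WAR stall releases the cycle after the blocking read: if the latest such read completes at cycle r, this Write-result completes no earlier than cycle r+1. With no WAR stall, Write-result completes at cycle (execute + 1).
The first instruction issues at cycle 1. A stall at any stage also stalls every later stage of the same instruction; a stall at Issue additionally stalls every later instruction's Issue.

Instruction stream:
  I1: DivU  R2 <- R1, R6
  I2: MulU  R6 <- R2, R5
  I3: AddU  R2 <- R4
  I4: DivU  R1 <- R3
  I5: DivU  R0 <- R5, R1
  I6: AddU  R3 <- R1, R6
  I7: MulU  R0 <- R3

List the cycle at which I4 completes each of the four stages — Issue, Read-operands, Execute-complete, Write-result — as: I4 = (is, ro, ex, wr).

I4 = (12, 13, 20, 21)

1) issue 1, read 2, done 9, write 10
2) issue 2, read 11, done 14, write 15  <RAW R2: wait I1 write@10>
3) issue 11, read 12, done 14, write 15  <WAW R2: wait I1 write@10>
4) issue 12, read 13, done 20, write 21
5) issue 22, read 23, done 30, write 31  <struct: DivU busy until I4 writes@21>
6) issue 23, read 24, done 26, write 27
7) issue 32, read 33, done 36, write 37  <WAW R0: wait I5 write@31>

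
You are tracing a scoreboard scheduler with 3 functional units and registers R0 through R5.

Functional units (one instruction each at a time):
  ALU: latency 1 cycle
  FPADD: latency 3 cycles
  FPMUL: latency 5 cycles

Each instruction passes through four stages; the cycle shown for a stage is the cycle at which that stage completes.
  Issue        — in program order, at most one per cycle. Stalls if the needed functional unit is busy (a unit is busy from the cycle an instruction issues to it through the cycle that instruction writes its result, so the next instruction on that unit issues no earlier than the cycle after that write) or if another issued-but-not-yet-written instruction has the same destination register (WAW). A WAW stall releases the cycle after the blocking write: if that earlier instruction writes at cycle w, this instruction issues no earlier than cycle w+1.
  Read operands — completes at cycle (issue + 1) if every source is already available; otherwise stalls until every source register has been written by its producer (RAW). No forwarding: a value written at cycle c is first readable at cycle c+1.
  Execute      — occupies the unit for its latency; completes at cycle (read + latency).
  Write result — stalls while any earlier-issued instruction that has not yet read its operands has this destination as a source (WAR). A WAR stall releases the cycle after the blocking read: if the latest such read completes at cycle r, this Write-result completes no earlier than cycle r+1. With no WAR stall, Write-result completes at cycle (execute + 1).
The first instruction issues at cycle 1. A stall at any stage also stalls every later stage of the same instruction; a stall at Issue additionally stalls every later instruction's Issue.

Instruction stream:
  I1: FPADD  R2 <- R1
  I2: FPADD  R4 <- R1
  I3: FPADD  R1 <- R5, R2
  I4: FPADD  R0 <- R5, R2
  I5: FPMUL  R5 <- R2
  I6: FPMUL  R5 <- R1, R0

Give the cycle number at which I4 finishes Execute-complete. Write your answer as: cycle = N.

cycle = 23

I1  is:1  ro:2  ex:5  wr:6
I2  is:7  ro:8  ex:11  wr:12  — struct: FPADD busy until I1 writes@6
I3  is:13  ro:14  ex:17  wr:18  — struct: FPADD busy until I2 writes@12
I4  is:19  ro:20  ex:23  wr:24  — struct: FPADD busy until I3 writes@18
I5  is:20  ro:21  ex:26  wr:27
I6  is:28  ro:29  ex:34  wr:35  — struct: FPMUL busy until I5 writes@27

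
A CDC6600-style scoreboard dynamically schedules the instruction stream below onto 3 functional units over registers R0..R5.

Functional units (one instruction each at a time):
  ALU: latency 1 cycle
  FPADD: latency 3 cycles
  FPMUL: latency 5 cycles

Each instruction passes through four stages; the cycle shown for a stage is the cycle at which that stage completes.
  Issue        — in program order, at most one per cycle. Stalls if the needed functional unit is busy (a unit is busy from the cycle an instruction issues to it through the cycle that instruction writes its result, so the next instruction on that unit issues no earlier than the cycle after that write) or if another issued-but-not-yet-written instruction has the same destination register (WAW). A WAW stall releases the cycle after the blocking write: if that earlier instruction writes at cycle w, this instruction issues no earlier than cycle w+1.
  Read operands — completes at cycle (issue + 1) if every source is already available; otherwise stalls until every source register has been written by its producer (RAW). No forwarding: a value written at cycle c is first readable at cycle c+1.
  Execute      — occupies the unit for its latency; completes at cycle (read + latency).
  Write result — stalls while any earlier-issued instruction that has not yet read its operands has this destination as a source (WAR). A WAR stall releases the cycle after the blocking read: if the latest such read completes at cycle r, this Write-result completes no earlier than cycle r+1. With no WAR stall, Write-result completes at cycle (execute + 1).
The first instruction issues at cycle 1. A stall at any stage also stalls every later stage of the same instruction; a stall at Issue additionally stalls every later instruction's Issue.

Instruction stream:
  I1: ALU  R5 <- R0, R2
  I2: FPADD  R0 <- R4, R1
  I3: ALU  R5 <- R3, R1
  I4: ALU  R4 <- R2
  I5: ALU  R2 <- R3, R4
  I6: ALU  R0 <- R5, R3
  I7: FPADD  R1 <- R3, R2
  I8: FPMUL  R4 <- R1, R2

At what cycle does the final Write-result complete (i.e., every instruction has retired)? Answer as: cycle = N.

  I1 | 1 | 2 | 3 | 4
  I2 | 2 | 3 | 6 | 7
  I3 | 5 | 6 | 7 | 8   struct: ALU busy until I1 writes@4
  I4 | 9 | 10 | 11 | 12   struct: ALU busy until I3 writes@8
  I5 | 13 | 14 | 15 | 16   struct: ALU busy until I4 writes@12
  I6 | 17 | 18 | 19 | 20   struct: ALU busy until I5 writes@16
  I7 | 18 | 19 | 22 | 23
  I8 | 19 | 24 | 29 | 30   RAW R1: wait I7 write@23

cycle = 30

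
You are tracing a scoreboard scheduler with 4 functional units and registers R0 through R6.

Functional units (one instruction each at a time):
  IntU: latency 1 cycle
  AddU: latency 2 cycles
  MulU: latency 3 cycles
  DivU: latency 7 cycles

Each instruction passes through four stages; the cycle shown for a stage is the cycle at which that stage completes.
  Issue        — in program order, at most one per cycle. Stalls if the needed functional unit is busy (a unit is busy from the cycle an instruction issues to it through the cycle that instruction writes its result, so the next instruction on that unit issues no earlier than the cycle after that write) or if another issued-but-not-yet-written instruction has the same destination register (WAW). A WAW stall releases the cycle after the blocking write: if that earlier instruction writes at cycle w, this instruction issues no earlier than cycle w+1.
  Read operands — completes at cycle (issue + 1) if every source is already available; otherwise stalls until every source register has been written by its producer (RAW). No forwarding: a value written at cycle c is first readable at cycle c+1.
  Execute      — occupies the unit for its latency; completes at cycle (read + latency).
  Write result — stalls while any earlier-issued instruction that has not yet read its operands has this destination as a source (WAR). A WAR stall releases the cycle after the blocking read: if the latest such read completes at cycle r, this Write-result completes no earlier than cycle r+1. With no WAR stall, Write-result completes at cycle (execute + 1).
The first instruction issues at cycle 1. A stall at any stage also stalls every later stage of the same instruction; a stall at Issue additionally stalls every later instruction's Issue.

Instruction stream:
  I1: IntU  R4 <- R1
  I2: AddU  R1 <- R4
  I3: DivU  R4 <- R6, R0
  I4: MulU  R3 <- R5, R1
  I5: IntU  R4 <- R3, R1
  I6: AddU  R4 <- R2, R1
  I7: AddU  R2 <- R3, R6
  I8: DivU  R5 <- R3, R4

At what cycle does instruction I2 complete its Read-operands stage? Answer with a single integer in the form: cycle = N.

I1  is:1  ro:2  ex:3  wr:4
I2  is:2  ro:5  ex:7  wr:8  — RAW R4: wait I1 write@4
I3  is:5  ro:6  ex:13  wr:14  — WAW R4: wait I1 write@4
I4  is:6  ro:9  ex:12  wr:13  — RAW R1: wait I2 write@8
I5  is:15  ro:16  ex:17  wr:18  — WAW R4: wait I3 write@14
I6  is:19  ro:20  ex:22  wr:23  — WAW R4: wait I5 write@18
I7  is:24  ro:25  ex:27  wr:28  — struct: AddU busy until I6 writes@23
I8  is:25  ro:26  ex:33  wr:34

cycle = 5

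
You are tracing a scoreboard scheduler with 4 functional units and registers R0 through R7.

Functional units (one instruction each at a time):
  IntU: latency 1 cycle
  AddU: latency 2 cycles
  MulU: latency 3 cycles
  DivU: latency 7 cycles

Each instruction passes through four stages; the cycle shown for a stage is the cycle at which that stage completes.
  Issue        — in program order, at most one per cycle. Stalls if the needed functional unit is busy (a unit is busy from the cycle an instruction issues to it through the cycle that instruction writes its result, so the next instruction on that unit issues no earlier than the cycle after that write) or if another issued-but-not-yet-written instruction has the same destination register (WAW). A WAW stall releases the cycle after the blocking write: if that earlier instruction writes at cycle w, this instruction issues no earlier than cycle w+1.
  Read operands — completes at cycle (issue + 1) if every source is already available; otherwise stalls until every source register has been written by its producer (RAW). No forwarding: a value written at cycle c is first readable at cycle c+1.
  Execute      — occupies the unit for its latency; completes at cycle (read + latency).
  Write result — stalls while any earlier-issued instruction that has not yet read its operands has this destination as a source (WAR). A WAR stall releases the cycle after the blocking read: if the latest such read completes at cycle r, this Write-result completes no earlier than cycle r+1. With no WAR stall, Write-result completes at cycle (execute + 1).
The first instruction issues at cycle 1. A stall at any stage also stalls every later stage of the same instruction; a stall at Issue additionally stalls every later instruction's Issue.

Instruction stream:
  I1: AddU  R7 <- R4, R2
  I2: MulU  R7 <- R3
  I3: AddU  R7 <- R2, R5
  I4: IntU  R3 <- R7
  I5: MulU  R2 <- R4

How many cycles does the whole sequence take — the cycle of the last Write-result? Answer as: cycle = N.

  I1 | 1 | 2 | 4 | 5
  I2 | 6 | 7 | 10 | 11   WAW R7: wait I1 write@5
  I3 | 12 | 13 | 15 | 16   WAW R7: wait I2 write@11
  I4 | 13 | 17 | 18 | 19   RAW R7: wait I3 write@16
  I5 | 14 | 15 | 18 | 19

cycle = 19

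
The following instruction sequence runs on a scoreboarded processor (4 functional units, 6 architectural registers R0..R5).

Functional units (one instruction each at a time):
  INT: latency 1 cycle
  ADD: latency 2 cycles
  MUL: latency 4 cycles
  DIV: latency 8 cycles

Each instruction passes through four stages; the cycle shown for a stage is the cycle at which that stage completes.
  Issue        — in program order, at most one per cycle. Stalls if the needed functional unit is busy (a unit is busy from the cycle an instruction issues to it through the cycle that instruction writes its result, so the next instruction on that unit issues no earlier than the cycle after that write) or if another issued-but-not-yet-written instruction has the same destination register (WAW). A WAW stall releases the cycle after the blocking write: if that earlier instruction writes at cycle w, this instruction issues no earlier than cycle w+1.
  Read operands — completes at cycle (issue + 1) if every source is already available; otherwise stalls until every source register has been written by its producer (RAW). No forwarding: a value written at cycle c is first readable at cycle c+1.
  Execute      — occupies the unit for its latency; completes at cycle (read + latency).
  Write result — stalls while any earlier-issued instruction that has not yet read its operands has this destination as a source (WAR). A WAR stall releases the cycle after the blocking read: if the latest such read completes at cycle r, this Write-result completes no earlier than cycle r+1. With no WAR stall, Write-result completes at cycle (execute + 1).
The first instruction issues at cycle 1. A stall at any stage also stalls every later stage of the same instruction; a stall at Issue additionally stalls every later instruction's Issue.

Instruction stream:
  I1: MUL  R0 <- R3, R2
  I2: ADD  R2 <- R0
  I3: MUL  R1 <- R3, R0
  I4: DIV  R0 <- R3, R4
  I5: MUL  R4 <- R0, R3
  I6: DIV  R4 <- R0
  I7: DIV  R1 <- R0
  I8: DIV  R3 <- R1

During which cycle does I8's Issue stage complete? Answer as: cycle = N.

cycle 1: I1 issues→MUL
cycle 2: I1 reads | I2 issues→ADD
cycle 6: I1 exec-done
cycle 7: I1 writes R0
cycle 8: I2 reads | I3 issues→MUL
cycle 9: I3 reads | I4 issues→DIV
cycle 10: I2 exec-done | I4 reads
cycle 11: I2 writes R2
cycle 13: I3 exec-done
cycle 14: I3 writes R1
cycle 15: I5 issues→MUL
cycle 18: I4 exec-done
cycle 19: I4 writes R0
cycle 20: I5 reads
cycle 24: I5 exec-done
cycle 25: I5 writes R4
cycle 26: I6 issues→DIV
cycle 27: I6 reads
cycle 35: I6 exec-done
cycle 36: I6 writes R4
cycle 37: I7 issues→DIV
cycle 38: I7 reads
cycle 46: I7 exec-done
cycle 47: I7 writes R1
cycle 48: I8 issues→DIV
cycle 49: I8 reads
cycle 57: I8 exec-done
cycle 58: I8 writes R3

cycle = 48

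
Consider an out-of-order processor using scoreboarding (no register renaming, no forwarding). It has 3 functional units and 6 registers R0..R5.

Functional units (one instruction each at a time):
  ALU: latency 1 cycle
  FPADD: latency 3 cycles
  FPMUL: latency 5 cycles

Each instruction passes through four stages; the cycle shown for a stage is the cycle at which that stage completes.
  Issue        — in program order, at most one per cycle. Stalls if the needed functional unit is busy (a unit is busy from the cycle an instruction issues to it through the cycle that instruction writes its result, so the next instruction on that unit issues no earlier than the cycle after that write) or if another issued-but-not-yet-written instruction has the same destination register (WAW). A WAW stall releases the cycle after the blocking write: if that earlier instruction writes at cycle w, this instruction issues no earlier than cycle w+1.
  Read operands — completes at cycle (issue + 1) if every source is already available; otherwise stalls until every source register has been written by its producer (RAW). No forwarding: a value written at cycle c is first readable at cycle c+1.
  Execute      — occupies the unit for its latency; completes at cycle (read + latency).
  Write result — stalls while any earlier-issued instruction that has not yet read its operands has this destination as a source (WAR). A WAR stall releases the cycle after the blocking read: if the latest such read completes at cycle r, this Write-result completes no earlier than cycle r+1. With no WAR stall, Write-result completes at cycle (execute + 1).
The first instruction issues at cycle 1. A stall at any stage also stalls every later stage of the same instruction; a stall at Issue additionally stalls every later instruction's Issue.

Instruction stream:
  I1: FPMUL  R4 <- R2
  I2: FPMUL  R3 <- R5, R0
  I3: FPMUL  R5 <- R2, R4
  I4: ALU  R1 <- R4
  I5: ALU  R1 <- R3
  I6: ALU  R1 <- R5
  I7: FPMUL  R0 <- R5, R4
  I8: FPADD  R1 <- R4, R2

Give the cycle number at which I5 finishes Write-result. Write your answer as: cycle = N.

cycle = 25

c1: I1 issues→FPMUL
c2: I1 reads
c7: I1 exec-done
c8: I1 writes R4
c9: I2 issues→FPMUL
c10: I2 reads
c15: I2 exec-done
c16: I2 writes R3
c17: I3 issues→FPMUL
c18: I3 reads; I4 issues→ALU
c19: I4 reads
c20: I4 exec-done
c21: I4 writes R1
c22: I5 issues→ALU
c23: I3 exec-done; I5 reads
c24: I3 writes R5; I5 exec-done
c25: I5 writes R1
c26: I6 issues→ALU
c27: I6 reads; I7 issues→FPMUL
c28: I6 exec-done; I7 reads
c29: I6 writes R1
c30: I8 issues→FPADD
c31: I8 reads
c33: I7 exec-done
c34: I7 writes R0; I8 exec-done
c35: I8 writes R1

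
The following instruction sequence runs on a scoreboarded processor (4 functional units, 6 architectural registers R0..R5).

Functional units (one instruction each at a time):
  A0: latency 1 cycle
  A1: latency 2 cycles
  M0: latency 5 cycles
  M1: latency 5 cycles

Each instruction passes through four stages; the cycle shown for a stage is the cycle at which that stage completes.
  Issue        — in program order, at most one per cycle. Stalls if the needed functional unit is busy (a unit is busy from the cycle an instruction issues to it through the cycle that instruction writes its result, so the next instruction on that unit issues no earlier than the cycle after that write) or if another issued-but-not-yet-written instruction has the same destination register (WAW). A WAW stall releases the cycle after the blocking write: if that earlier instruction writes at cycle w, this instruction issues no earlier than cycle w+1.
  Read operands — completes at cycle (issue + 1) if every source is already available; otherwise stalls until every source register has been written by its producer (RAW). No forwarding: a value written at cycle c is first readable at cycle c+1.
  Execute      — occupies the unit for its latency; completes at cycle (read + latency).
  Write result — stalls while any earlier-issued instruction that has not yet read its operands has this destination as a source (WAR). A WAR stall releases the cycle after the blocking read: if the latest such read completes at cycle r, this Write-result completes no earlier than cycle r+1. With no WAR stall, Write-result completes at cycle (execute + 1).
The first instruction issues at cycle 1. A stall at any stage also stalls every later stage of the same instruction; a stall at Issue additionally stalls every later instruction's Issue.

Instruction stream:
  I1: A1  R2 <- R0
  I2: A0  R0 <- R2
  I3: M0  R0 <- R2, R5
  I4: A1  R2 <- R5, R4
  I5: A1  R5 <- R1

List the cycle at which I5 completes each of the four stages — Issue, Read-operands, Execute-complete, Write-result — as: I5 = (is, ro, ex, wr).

cycle 1: I1→A1
cycle 2: I1 RO · I2→A0
cycle 4: I1 EX
cycle 5: I1 WR R2
cycle 6: I2 RO
cycle 7: I2 EX
cycle 8: I2 WR R0
cycle 9: I3→M0
cycle 10: I3 RO · I4→A1
cycle 11: I4 RO
cycle 13: I4 EX
cycle 14: I4 WR R2
cycle 15: I3 EX · I5→A1
cycle 16: I3 WR R0 · I5 RO
cycle 18: I5 EX
cycle 19: I5 WR R5

I5 = (15, 16, 18, 19)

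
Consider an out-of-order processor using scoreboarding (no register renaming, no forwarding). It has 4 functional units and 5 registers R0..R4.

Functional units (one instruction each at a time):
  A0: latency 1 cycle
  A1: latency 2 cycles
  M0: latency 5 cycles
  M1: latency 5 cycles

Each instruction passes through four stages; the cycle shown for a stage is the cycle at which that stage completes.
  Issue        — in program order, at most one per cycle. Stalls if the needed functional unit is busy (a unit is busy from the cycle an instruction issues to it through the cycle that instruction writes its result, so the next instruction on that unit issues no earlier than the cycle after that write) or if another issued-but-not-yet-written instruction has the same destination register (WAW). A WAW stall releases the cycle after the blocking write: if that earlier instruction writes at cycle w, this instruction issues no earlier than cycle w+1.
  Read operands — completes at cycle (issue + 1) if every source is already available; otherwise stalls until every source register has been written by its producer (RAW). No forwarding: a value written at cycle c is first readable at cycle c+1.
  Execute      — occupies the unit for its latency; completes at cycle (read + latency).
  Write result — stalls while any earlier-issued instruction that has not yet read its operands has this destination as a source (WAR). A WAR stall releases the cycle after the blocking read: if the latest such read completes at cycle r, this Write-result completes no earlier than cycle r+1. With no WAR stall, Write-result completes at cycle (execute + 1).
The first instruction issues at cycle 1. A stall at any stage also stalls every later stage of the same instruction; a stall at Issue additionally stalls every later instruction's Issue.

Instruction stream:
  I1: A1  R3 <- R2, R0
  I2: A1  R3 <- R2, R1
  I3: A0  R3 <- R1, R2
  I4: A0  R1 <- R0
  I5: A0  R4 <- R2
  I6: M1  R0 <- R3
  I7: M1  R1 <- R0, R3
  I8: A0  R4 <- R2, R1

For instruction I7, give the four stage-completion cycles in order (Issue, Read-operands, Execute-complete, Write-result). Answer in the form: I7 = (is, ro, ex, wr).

I7 = (28, 29, 34, 35)

I1 -> (1, 2, 4, 5)
I2 -> (6, 7, 9, 10)  // struct: A1 busy until I1 writes@5
I3 -> (11, 12, 13, 14)  // WAW R3: wait I2 write@10
I4 -> (15, 16, 17, 18)  // struct: A0 busy until I3 writes@14
I5 -> (19, 20, 21, 22)  // struct: A0 busy until I4 writes@18
I6 -> (20, 21, 26, 27)
I7 -> (28, 29, 34, 35)  // struct: M1 busy until I6 writes@27
I8 -> (29, 36, 37, 38)  // RAW R1: wait I7 write@35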